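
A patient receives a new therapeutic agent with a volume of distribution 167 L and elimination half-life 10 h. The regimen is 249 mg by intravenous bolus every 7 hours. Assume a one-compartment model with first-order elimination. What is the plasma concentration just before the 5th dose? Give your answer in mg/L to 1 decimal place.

2.0 mg/L

f = (1/2)^(τ/t½) = (1/2)^(7/10) ≈ 0.6156.
C₀ = D/Vd = 249/167 ≈ 1.491 mg/L.
Before the 5th dose, 4 doses have been given. Superposition: Cmin = C₀·(f + f² + … + f^4).
≈ 1.491 × (0.6156 + 0.3790 + 0.2333 + 0.1436) ≈ 1.491 × 1.3715 ≈ 2.045 mg/L.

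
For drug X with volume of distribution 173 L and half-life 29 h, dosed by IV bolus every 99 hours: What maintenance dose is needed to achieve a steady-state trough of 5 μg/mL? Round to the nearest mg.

τ/t½ = 99/29 ≈ 3.4138, so f = (1/2)^(99/29) ≈ 0.093831.
Cmin,ss = (D/Vd)·f/(1−f), so D = Cmin,ss·Vd·(1−f)/f.
D = 5 × 173 × (1−f)/f ≈ 5 × 173 × 9.65746 ≈ 8353.70 mg.

8354 mg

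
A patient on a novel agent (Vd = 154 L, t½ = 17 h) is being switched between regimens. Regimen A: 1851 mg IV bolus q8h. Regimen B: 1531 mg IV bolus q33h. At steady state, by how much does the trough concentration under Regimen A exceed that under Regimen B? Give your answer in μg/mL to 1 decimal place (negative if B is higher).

Regimen A: f = (1/2)^(8/17) ≈ 0.7217; Cmin,ss = (1851/154)·f/(1−f) ≈ 31.169 μg/mL.
Regimen B: f = (1/2)^(33/17) ≈ 0.2604; Cmin,ss = (1531/154)·f/(1−f) ≈ 3.500 μg/mL.
Difference ≈ 31.169 − 3.500 ≈ 27.669 μg/mL.

27.7 μg/mL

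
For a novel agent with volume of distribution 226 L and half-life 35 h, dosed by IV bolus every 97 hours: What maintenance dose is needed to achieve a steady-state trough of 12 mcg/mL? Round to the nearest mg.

15805 mg

τ/t½ = 97/35 ≈ 2.7714, so f = (1/2)^(97/35) ≈ 0.146459.
Cmin,ss = (D/Vd)·f/(1−f), so D = Cmin,ss·Vd·(1−f)/f.
D = 12 × 226 × (1−f)/f ≈ 12 × 226 × 5.82785 ≈ 15805.13 mg.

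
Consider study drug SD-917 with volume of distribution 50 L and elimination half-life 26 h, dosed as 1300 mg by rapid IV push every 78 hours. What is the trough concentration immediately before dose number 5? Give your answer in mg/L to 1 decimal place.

3.7 mg/L

f = (1/2)^(τ/t½) = (1/2)^(78/26) ≈ 0.1250.
C₀ = D/Vd = 1300/50 ≈ 26.000 mg/L.
Before the 5th dose, 4 doses have been given. Superposition: Cmin = C₀·(f + f² + … + f^4).
≈ 26.000 × (0.1250 + 0.0156 + 0.0020 + 0.0002) ≈ 26.000 × 0.1428 ≈ 3.713 mg/L.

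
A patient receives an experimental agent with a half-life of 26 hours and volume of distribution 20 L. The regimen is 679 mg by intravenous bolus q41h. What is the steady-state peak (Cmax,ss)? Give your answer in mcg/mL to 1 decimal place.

k = ln2/t½ = ln2/26 ≈ 0.026660 h⁻¹; fraction remaining f = e^(−kτ) = e^(−0.026660×41) ≈ 0.3352.
Accumulation ratio R = 1/(1 − f) ≈ 1/0.6648 ≈ 1.5042.
Each bolus raises the concentration by D/Vd = 679/20 ≈ 33.950 mcg/mL.
Steady-state peak Cmax,ss = C₀·R ≈ 33.950 × 1.5042 ≈ 51.068 mcg/mL.

51.1 mcg/mL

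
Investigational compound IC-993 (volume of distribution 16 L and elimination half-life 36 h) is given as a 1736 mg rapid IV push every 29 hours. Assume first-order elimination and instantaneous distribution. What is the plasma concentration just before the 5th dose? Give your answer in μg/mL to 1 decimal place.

129.5 μg/mL

f = (1/2)^(τ/t½) = (1/2)^(29/36) ≈ 0.5721.
C₀ = D/Vd = 1736/16 ≈ 108.500 μg/mL.
Before the 5th dose, 4 doses have been given. Superposition: Cmin = C₀·(f + f² + … + f^4).
≈ 108.500 × (0.5721 + 0.3273 + 0.1872 + 0.1071) ≈ 108.500 × 1.1937 ≈ 129.516 μg/mL.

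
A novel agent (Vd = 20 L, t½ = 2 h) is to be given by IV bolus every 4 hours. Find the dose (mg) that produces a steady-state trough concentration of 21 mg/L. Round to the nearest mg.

1260 mg

τ/t½ = 4/2 ≈ 2, so f = (1/2)^(4/2) ≈ 0.250000.
Cmin,ss = (D/Vd)·f/(1−f), so D = Cmin,ss·Vd·(1−f)/f.
D = 21 × 20 × (1−f)/f ≈ 21 × 20 × 3.00000 ≈ 1260.00 mg.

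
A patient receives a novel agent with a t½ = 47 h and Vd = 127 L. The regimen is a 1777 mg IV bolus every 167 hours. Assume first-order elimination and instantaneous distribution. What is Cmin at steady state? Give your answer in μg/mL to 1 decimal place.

Over one 167-h interval, 167/47 ≈ 3.5532 half-lives elapse, leaving f ≈ 0.0852 of each dose.
Accumulation ratio R = 1/(1 − f) ≈ 1/0.9148 ≈ 1.0931.
Each bolus raises the concentration by D/Vd = 1777/127 ≈ 13.992 μg/mL.
Cmax,ss = C₀/(1 − f) ≈ 13.992/0.9148 ≈ 15.295 μg/mL.
Steady-state trough Cmin,ss = Cmax,ss·f ≈ 15.295 × 0.0852 ≈ 1.303 μg/mL.

1.3 μg/mL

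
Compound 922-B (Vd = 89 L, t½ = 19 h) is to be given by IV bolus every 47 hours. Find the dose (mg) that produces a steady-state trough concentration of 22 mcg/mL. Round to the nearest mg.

τ/t½ = 47/19 ≈ 2.4737, so f = (1/2)^(47/19) ≈ 0.180031.
Cmin,ss = (D/Vd)·f/(1−f), so D = Cmin,ss·Vd·(1−f)/f.
D = 22 × 89 × (1−f)/f ≈ 22 × 89 × 4.55460 ≈ 8917.91 mg.

8918 mg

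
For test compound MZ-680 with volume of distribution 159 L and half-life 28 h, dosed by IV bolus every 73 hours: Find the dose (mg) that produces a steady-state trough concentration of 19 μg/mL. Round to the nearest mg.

15386 mg

τ/t½ = 73/28 ≈ 2.6071, so f = (1/2)^(73/28) ≈ 0.164124.
Cmin,ss = (D/Vd)·f/(1−f), so D = Cmin,ss·Vd·(1−f)/f.
D = 19 × 159 × (1−f)/f ≈ 19 × 159 × 5.09295 ≈ 15385.80 mg.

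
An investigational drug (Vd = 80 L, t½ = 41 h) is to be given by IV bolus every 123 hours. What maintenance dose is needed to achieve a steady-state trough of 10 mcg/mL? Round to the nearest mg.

5600 mg

τ/t½ = 123/41 ≈ 3, so f = (1/2)^(123/41) ≈ 0.125000.
Cmin,ss = (D/Vd)·f/(1−f), so D = Cmin,ss·Vd·(1−f)/f.
D = 10 × 80 × (1−f)/f ≈ 10 × 80 × 7.00000 ≈ 5600.00 mg.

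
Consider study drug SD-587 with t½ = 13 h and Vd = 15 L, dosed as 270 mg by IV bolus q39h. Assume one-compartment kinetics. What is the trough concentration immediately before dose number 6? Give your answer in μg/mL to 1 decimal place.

f = (1/2)^(τ/t½) = (1/2)^(39/13) ≈ 0.1250.
C₀ = D/Vd = 270/15 ≈ 18.000 μg/mL.
Before the 6th dose, 5 doses have been given. Superposition: Cmin = C₀·(f + f² + … + f^5).
≈ 18.000 × (0.1250 + 0.0156 + 0.0020 + 0.0002 + 0.0000) ≈ 18.000 × 0.1428 ≈ 2.570 μg/mL.

2.6 μg/mL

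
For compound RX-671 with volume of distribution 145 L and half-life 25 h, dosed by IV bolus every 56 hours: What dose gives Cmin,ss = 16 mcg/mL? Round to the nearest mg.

τ/t½ = 56/25 ≈ 2.24, so f = (1/2)^(56/25) ≈ 0.211686.
Cmin,ss = (D/Vd)·f/(1−f), so D = Cmin,ss·Vd·(1−f)/f.
D = 16 × 145 × (1−f)/f ≈ 16 × 145 × 3.72398 ≈ 8639.63 mg.

8640 mg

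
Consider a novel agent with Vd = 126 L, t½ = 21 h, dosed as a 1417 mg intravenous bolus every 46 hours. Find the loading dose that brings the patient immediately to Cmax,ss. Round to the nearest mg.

f = (1/2)^(46/21) ≈ 0.219079; accumulation ratio R = 1/(1−f) ≈ 1.28054.
Loading dose to hit Cmax,ss on first dose: D_load = D_maint·R ≈ 1417 × 1.28054 ≈ 1814.53 mg.

1815 mg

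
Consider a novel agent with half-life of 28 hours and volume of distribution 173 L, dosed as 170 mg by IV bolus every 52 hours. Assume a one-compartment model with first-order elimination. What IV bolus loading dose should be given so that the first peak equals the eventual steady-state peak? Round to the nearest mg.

f = (1/2)^(52/28) ≈ 0.276022; accumulation ratio R = 1/(1−f) ≈ 1.38126.
Loading dose to hit Cmax,ss on first dose: D_load = D_maint·R ≈ 170 × 1.38126 ≈ 234.81 mg.

235 mg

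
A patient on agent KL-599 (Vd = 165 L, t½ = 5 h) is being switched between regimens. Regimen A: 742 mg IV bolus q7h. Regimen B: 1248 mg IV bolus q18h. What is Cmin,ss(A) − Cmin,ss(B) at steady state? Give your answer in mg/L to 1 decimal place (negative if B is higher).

Regimen A: f = (1/2)^(7/5) ≈ 0.3789; Cmin,ss = (742/165)·f/(1−f) ≈ 2.743 mg/L.
Regimen B: f = (1/2)^(18/5) ≈ 0.0825; Cmin,ss = (1248/165)·f/(1−f) ≈ 0.680 mg/L.
Difference ≈ 2.743 − 0.680 ≈ 2.063 mg/L.

2.1 mg/L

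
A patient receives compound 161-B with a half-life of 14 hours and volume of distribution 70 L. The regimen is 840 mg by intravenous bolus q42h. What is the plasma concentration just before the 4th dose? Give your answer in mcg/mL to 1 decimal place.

1.7 mcg/mL

f = (1/2)^(τ/t½) = (1/2)^(42/14) ≈ 0.1250.
C₀ = D/Vd = 840/70 ≈ 12.000 mcg/mL.
Before the 4th dose, 3 doses have been given. Superposition: Cmin = C₀·(f + f² + … + f^3).
≈ 12.000 × (0.1250 + 0.0156 + 0.0020) ≈ 12.000 × 0.1426 ≈ 1.711 mcg/mL.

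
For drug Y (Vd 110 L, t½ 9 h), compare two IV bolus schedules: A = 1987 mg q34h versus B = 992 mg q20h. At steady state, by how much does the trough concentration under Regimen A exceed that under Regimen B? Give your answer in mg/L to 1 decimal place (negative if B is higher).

-1.0 mg/L

Regimen A: f = (1/2)^(34/9) ≈ 0.0729; Cmin,ss = (1987/110)·f/(1−f) ≈ 1.420 mg/L.
Regimen B: f = (1/2)^(20/9) ≈ 0.2143; Cmin,ss = (992/110)·f/(1−f) ≈ 2.460 mg/L.
Difference ≈ 1.420 − 2.460 ≈ -1.040 mg/L.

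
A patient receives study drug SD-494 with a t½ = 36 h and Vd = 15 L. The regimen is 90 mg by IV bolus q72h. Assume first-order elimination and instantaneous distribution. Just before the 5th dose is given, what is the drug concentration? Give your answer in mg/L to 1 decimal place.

f = (1/2)^(τ/t½) = (1/2)^(72/36) ≈ 0.2500.
C₀ = D/Vd = 90/15 ≈ 6.000 mg/L.
Before the 5th dose, 4 doses have been given. Superposition: Cmin = C₀·(f + f² + … + f^4).
≈ 6.000 × (0.2500 + 0.0625 + 0.0156 + 0.0039) ≈ 6.000 × 0.3320 ≈ 1.992 mg/L.

2.0 mg/L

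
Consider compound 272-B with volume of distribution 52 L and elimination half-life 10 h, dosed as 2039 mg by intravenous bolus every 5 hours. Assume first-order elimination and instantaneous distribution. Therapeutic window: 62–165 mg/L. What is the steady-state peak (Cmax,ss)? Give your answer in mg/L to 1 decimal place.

133.9 mg/L

Over one 5-h interval, 5/10 ≈ 0.5 half-lives elapse, leaving f ≈ 0.7071 of each dose.
At steady state, accumulation factor R = 1/(1 − e^(−kτ)) ≈ 3.4141.
Single-dose peak C₀ = D/Vd = 2039/52 ≈ 39.212 mg/L.
Cmax,ss = C₀/(1 − f) ≈ 39.212/0.2929 ≈ 133.875 mg/L.
Peak 133.9 mg/L vs MTC 165 mg/L: below toxic threshold.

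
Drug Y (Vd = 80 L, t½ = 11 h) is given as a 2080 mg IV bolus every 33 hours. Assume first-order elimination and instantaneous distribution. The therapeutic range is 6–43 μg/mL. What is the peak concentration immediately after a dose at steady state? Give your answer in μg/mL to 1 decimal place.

τ = 33 h = 3 half-lives, so f = (1/2)^3 = 0.125.
Accumulation ratio R = 1/(1 − f) = 1/0.875 = 8/7.
Single-dose peak C₀ = D/Vd = 2080/80 = 26 μg/mL.
Steady-state peak Cmax,ss = C₀·R = 26 × 8/7 ≈ 29.714 μg/mL.
Peak 29.7 μg/mL vs MTC 43 μg/mL: below toxic threshold.

29.7 μg/mL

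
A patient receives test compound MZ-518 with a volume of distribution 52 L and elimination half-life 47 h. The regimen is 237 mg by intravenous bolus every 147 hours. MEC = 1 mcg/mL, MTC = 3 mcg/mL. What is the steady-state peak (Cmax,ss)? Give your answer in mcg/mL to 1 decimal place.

Over one 147-h interval, 147/47 ≈ 3.1277 half-lives elapse, leaving f ≈ 0.1144 of each dose.
At steady state, accumulation factor R = 1/(1 − e^(−kτ)) ≈ 1.1292.
Single-dose peak C₀ = D/Vd = 237/52 ≈ 4.558 mcg/mL.
Steady-state peak Cmax,ss = C₀·R ≈ 4.558 × 1.1292 ≈ 5.147 mcg/mL.
Peak 5.1 mcg/mL vs MTC 3 mcg/mL: exceeds toxic threshold.

5.1 mcg/mL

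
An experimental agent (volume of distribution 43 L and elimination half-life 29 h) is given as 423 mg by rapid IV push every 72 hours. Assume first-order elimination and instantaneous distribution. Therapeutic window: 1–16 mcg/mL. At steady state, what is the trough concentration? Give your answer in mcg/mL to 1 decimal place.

k = ln2/t½ = ln2/29 ≈ 0.023902 h⁻¹; fraction remaining f = e^(−kτ) = e^(−0.023902×72) ≈ 0.1789.
At steady state, accumulation factor R = 1/(1 − e^(−kτ)) ≈ 1.2179.
Single-dose peak C₀ = D/Vd = 423/43 ≈ 9.837 mcg/mL.
Cmax,ss = C₀/(1 − f) ≈ 9.837/0.8211 ≈ 11.980 mcg/mL.
One interval later, Cmin,ss = Cmax,ss·e^(−kτ) ≈ 11.980 × 0.1789 ≈ 2.143 mcg/mL.
Trough 2.1 mcg/mL vs MEC 1 mcg/mL: adequate.

2.1 mcg/mL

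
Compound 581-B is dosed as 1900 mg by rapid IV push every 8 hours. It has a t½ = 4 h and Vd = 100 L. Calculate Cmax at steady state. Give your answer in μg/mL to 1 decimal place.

τ = 8 h = 2 half-lives, so f = (1/2)^2 = 0.25.
Accumulation ratio R = 1/(1 − f) = 1/0.75 = 4/3.
Single-dose peak C₀ = D/Vd = 1900/100 = 19 μg/mL.
Steady-state peak Cmax,ss = C₀·R = 19 × 4/3 ≈ 25.333 μg/mL.

25.3 μg/mL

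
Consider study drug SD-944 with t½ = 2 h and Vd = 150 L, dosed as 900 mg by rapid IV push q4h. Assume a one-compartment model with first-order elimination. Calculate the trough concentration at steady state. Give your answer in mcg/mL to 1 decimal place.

τ = 4 h = 2 half-lives, so f = (1/2)^2 = 0.25.
At steady state, R = 1/(1 − 0.25) = 4/3.
Single-dose peak C₀ = D/Vd = 900/150 = 6 mcg/mL.
Steady-state peak Cmax,ss = C₀·R = 6 × 4/3 ≈ 8.000 mcg/mL.
Steady-state trough Cmin,ss = Cmax,ss·f ≈ 8.000 × 0.25 ≈ 2.000 mcg/mL.

2.0 mcg/mL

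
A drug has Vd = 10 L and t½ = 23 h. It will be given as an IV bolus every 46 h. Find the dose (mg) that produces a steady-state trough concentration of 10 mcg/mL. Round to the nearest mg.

τ/t½ = 46/23 ≈ 2, so f = (1/2)^(46/23) ≈ 0.250000.
Cmin,ss = (D/Vd)·f/(1−f), so D = Cmin,ss·Vd·(1−f)/f.
D = 10 × 10 × (1−f)/f ≈ 10 × 10 × 3.00000 ≈ 300.00 mg.

300 mg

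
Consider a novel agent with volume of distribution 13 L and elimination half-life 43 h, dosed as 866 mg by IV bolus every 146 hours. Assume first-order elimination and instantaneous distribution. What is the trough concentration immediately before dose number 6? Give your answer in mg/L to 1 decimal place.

7.0 mg/L

f = (1/2)^(τ/t½) = (1/2)^(146/43) ≈ 0.0950.
C₀ = D/Vd = 866/13 ≈ 66.615 mg/L.
Before the 6th dose, 5 doses have been given. Superposition: Cmin = C₀·(f + f² + … + f^5).
≈ 66.615 × (0.0950 + 0.0090 + 0.0009 + 0.0001 + 0.0000) ≈ 66.615 × 0.1050 ≈ 6.995 mg/L.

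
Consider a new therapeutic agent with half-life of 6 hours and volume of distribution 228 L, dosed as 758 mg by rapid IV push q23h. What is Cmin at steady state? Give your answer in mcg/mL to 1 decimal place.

Over one 23-h interval, 23/6 ≈ 3.8333 half-lives elapse, leaving f ≈ 0.0702 of each dose.
At steady state, accumulation factor R = 1/(1 − e^(−kτ)) ≈ 1.0755.
Single-dose peak C₀ = D/Vd = 758/228 ≈ 3.325 mcg/mL.
Cmax,ss = C₀/(1 − f) ≈ 3.325/0.9298 ≈ 3.576 mcg/mL.
Steady-state trough Cmin,ss = Cmax,ss·f ≈ 3.576 × 0.0702 ≈ 0.251 mcg/mL.

0.3 mcg/mL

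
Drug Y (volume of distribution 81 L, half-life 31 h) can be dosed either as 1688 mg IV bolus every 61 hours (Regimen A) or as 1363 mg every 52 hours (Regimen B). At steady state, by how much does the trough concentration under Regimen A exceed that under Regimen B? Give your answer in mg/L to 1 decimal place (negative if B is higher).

Regimen A: f = (1/2)^(61/31) ≈ 0.2557; Cmin,ss = (1688/81)·f/(1−f) ≈ 7.159 mg/L.
Regimen B: f = (1/2)^(52/31) ≈ 0.3126; Cmin,ss = (1363/81)·f/(1−f) ≈ 7.652 mg/L.
Difference ≈ 7.159 − 7.652 ≈ -0.493 mg/L.

-0.5 mg/L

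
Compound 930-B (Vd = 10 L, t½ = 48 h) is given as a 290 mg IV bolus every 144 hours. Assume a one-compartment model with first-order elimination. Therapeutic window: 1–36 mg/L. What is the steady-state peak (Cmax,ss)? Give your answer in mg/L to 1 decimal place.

33.1 mg/L

τ = 144 h = 3 half-lives, so f = (1/2)^3 = 0.125.
At steady state, R = 1/(1 − 0.125) = 8/7.
Single-dose peak C₀ = D/Vd = 290/10 = 29 mg/L.
Steady-state peak Cmax,ss = C₀·R = 29 × 8/7 ≈ 33.143 mg/L.
Peak 33.1 mg/L vs MTC 36 mg/L: below toxic threshold.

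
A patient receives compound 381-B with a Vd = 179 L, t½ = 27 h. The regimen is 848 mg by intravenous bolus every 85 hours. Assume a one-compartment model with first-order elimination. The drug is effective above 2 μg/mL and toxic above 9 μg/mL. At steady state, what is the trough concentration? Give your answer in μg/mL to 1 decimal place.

τ/t½ = 85/27 ≈ 3.1481, so fraction remaining f = (1/2)^(85/27) ≈ 0.1128.
Accumulation ratio R = 1/(1 − f) ≈ 1/0.8872 ≈ 1.1271.
Single-dose peak C₀ = D/Vd = 848/179 ≈ 4.737 μg/mL.
Cmax,ss = C₀/(1 − f) ≈ 4.737/0.8872 ≈ 5.339 μg/mL.
Steady-state trough Cmin,ss = Cmax,ss·f ≈ 5.339 × 0.1128 ≈ 0.602 μg/mL.
Trough 0.6 μg/mL vs MEC 2 μg/mL: subtherapeutic.

0.6 μg/mL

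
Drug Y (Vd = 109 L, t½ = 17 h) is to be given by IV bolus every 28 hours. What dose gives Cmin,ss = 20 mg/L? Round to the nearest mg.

τ/t½ = 28/17 ≈ 1.6471, so f = (1/2)^(28/17) ≈ 0.319290.
Cmin,ss = (D/Vd)·f/(1−f), so D = Cmin,ss·Vd·(1−f)/f.
D = 20 × 109 × (1−f)/f ≈ 20 × 109 × 2.13195 ≈ 4647.65 mg.

4648 mg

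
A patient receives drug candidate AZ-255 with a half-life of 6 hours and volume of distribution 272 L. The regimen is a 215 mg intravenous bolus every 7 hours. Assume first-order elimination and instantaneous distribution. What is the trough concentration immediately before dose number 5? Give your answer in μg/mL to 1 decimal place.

0.6 μg/mL

f = (1/2)^(τ/t½) = (1/2)^(7/6) ≈ 0.4454.
C₀ = D/Vd = 215/272 ≈ 0.790 μg/mL.
Before the 5th dose, 4 doses have been given. Superposition: Cmin = C₀·(f + f² + … + f^4).
≈ 0.790 × (0.4454 + 0.1984 + 0.0884 + 0.0394) ≈ 0.790 × 0.7716 ≈ 0.610 μg/mL.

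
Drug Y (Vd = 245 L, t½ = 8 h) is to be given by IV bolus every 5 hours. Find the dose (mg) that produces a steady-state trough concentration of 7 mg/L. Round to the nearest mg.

τ/t½ = 5/8 ≈ 0.625, so f = (1/2)^(5/8) ≈ 0.648420.
Cmin,ss = (D/Vd)·f/(1−f), so D = Cmin,ss·Vd·(1−f)/f.
D = 7 × 245 × (1−f)/f ≈ 7 × 245 × 0.54221 ≈ 929.89 mg.

930 mg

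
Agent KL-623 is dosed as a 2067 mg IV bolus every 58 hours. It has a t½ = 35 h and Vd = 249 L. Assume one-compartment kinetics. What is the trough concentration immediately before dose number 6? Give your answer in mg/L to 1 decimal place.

3.8 mg/L

f = (1/2)^(τ/t½) = (1/2)^(58/35) ≈ 0.3171.
C₀ = D/Vd = 2067/249 ≈ 8.301 mg/L.
Before the 6th dose, 5 doses have been given. Superposition: Cmin = C₀·(f + f² + … + f^5).
≈ 8.301 × (0.3171 + 0.1006 + 0.0319 + 0.0101 + 0.0032) ≈ 8.301 × 0.4629 ≈ 3.843 mg/L.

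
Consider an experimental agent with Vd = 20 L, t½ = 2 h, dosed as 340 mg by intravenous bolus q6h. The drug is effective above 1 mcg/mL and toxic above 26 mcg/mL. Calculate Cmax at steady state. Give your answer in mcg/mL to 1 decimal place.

The dosing interval is 3 half-lives, so f = 2^(−3) = 0.125.
At steady state, R = 1/(1 − 0.125) = 8/7.
Single-dose peak C₀ = D/Vd = 340/20 = 17 mcg/mL.
Steady-state peak Cmax,ss = C₀·R = 17 × 8/7 ≈ 19.429 mcg/mL.
Peak 19.4 mcg/mL vs MTC 26 mcg/mL: below toxic threshold.

19.4 mcg/mL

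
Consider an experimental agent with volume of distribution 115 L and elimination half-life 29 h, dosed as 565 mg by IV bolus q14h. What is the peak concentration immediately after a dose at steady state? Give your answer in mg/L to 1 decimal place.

17.3 mg/L

τ/t½ = 14/29 ≈ 0.48276, so fraction remaining f = (1/2)^(14/29) ≈ 0.7156.
Accumulation ratio R = 1/(1 − f) ≈ 1/0.2844 ≈ 3.5162.
Each bolus raises the concentration by D/Vd = 565/115 ≈ 4.913 mg/L.
Cmax,ss = C₀/(1 − f) ≈ 4.913/0.2844 ≈ 17.275 mg/L.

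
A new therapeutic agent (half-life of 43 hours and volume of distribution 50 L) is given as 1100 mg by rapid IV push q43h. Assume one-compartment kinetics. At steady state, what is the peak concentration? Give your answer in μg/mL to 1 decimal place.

44.0 μg/mL

The dosing interval is 1 half-life, so f = 2^(−1) = 0.5.
At steady state, R = 1/(1 − 0.5) = 2/1.
Single-dose peak C₀ = D/Vd = 1100/50 = 22 μg/mL.
Steady-state peak Cmax,ss = C₀·R = 22 × 2/1 ≈ 44.000 μg/mL.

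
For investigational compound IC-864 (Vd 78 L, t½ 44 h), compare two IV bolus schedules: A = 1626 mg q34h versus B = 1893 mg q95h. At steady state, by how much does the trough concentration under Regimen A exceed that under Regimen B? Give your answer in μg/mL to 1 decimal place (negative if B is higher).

22.4 μg/mL

Regimen A: f = (1/2)^(34/44) ≈ 0.5853; Cmin,ss = (1626/78)·f/(1−f) ≈ 29.422 μg/mL.
Regimen B: f = (1/2)^(95/44) ≈ 0.2239; Cmin,ss = (1893/78)·f/(1−f) ≈ 7.002 μg/mL.
Difference ≈ 29.422 − 7.002 ≈ 22.420 μg/mL.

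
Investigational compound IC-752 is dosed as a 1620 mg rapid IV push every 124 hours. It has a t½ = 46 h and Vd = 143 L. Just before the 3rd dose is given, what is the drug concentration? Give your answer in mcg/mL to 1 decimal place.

f = (1/2)^(τ/t½) = (1/2)^(124/46) ≈ 0.1544.
C₀ = D/Vd = 1620/143 ≈ 11.329 mcg/mL.
Before the 3rd dose, 2 doses have been given. Superposition: Cmin = C₀·(f + f²).
≈ 11.329 × (0.1544 + 0.0238) ≈ 11.329 × 0.1782 ≈ 2.019 mcg/mL.

2.0 mcg/mL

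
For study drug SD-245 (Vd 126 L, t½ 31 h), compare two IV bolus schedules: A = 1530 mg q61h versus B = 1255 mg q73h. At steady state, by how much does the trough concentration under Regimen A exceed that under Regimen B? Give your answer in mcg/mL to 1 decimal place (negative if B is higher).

1.8 mcg/mL

Regimen A: f = (1/2)^(61/31) ≈ 0.2557; Cmin,ss = (1530/126)·f/(1−f) ≈ 4.172 mcg/mL.
Regimen B: f = (1/2)^(73/31) ≈ 0.1955; Cmin,ss = (1255/126)·f/(1−f) ≈ 2.420 mcg/mL.
Difference ≈ 4.172 − 2.420 ≈ 1.752 mcg/mL.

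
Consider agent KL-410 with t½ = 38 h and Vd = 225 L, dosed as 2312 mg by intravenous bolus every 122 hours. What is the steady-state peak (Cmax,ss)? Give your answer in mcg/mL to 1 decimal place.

11.5 mcg/mL

k = ln2/t½ = ln2/38 ≈ 0.018241 h⁻¹; fraction remaining f = e^(−kτ) = e^(−0.018241×122) ≈ 0.1080.
Accumulation ratio R = 1/(1 − f) ≈ 1/0.8920 ≈ 1.1211.
Single-dose peak C₀ = D/Vd = 2312/225 ≈ 10.276 mcg/mL.
Cmax,ss = C₀/(1 − f) ≈ 10.276/0.8920 ≈ 11.520 mcg/mL.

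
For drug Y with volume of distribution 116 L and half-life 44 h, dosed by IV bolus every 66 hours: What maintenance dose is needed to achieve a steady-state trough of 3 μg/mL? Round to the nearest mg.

636 mg

τ/t½ = 66/44 ≈ 1.5, so f = (1/2)^(66/44) ≈ 0.353553.
Cmin,ss = (D/Vd)·f/(1−f), so D = Cmin,ss·Vd·(1−f)/f.
D = 3 × 116 × (1−f)/f ≈ 3 × 116 × 1.82843 ≈ 636.29 mg.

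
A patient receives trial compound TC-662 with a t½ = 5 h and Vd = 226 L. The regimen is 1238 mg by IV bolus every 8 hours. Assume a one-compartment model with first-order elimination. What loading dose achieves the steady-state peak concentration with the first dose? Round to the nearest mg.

1847 mg

f = (1/2)^(8/5) ≈ 0.329877; accumulation ratio R = 1/(1−f) ≈ 1.49226.
Loading dose to hit Cmax,ss on first dose: D_load = D_maint·R ≈ 1238 × 1.49226 ≈ 1847.42 mg.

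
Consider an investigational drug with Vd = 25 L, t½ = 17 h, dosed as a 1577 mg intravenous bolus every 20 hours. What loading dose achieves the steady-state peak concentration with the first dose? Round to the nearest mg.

f = (1/2)^(20/17) ≈ 0.442433; accumulation ratio R = 1/(1−f) ≈ 1.79351.
Loading dose to hit Cmax,ss on first dose: D_load = D_maint·R ≈ 1577 × 1.79351 ≈ 2828.37 mg.

2828 mg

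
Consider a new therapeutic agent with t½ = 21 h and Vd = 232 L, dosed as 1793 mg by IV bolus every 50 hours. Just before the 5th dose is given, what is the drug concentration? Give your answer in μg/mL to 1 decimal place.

f = (1/2)^(τ/t½) = (1/2)^(50/21) ≈ 0.1920.
C₀ = D/Vd = 1793/232 ≈ 7.728 μg/mL.
Before the 5th dose, 4 doses have been given. Superposition: Cmin = C₀·(f + f² + … + f^4).
≈ 7.728 × (0.1920 + 0.0369 + 0.0071 + 0.0014) ≈ 7.728 × 0.2374 ≈ 1.835 μg/mL.

1.8 μg/mL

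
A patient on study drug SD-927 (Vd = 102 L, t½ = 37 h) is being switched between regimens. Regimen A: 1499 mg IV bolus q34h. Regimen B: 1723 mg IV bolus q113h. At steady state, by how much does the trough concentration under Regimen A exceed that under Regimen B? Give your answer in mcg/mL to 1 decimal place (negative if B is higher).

Regimen A: f = (1/2)^(34/37) ≈ 0.5289; Cmin,ss = (1499/102)·f/(1−f) ≈ 16.499 mcg/mL.
Regimen B: f = (1/2)^(113/37) ≈ 0.1204; Cmin,ss = (1723/102)·f/(1−f) ≈ 2.312 mcg/mL.
Difference ≈ 16.499 − 2.312 ≈ 14.187 mcg/mL.

14.2 mcg/mL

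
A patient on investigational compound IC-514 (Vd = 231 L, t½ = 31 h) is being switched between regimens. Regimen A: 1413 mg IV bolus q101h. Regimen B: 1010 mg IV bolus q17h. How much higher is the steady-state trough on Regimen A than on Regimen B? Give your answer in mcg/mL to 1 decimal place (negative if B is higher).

-8.7 mcg/mL

Regimen A: f = (1/2)^(101/31) ≈ 0.1045; Cmin,ss = (1413/231)·f/(1−f) ≈ 0.714 mcg/mL.
Regimen B: f = (1/2)^(17/31) ≈ 0.6838; Cmin,ss = (1010/231)·f/(1−f) ≈ 9.455 mcg/mL.
Difference ≈ 0.714 − 9.455 ≈ -8.741 mcg/mL.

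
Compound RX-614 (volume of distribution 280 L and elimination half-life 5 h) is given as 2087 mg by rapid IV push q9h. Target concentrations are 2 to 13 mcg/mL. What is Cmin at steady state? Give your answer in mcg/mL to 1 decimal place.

k = ln2/t½ = ln2/5 ≈ 0.138629 h⁻¹; fraction remaining f = e^(−kτ) = e^(−0.138629×9) ≈ 0.2872.
At steady state, accumulation factor R = 1/(1 − e^(−kτ)) ≈ 1.4029.
Each bolus raises the concentration by D/Vd = 2087/280 ≈ 7.454 mcg/mL.
Cmax,ss = C₀/(1 − f) ≈ 7.454/0.7128 ≈ 10.457 mcg/mL.
One interval later, Cmin,ss = Cmax,ss·e^(−kτ) ≈ 10.457 × 0.2872 ≈ 3.003 mcg/mL.
Trough 3.0 mcg/mL vs MEC 2 mcg/mL: adequate.

3.0 mcg/mL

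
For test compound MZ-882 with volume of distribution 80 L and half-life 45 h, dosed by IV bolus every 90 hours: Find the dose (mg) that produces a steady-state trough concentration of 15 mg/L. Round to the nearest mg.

3600 mg

τ/t½ = 90/45 ≈ 2, so f = (1/2)^(90/45) ≈ 0.250000.
Cmin,ss = (D/Vd)·f/(1−f), so D = Cmin,ss·Vd·(1−f)/f.
D = 15 × 80 × (1−f)/f ≈ 15 × 80 × 3.00000 ≈ 3600.00 mg.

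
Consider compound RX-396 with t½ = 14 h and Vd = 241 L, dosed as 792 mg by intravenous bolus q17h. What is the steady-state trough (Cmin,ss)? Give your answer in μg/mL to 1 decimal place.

2.5 μg/mL

k = ln2/t½ = ln2/14 ≈ 0.049511 h⁻¹; fraction remaining f = e^(−kτ) = e^(−0.049511×17) ≈ 0.4310.
Accumulation ratio R = 1/(1 − f) ≈ 1/0.5690 ≈ 1.7575.
Each bolus raises the concentration by D/Vd = 792/241 ≈ 3.286 μg/mL.
Steady-state peak Cmax,ss = C₀·R ≈ 3.286 × 1.7575 ≈ 5.775 μg/mL.
One interval later, Cmin,ss = Cmax,ss·e^(−kτ) ≈ 5.775 × 0.4310 ≈ 2.489 μg/mL.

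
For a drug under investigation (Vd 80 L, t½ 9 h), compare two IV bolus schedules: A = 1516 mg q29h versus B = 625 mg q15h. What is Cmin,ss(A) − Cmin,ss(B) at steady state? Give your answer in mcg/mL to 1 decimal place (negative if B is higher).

-1.3 mcg/mL

Regimen A: f = (1/2)^(29/9) ≈ 0.1072; Cmin,ss = (1516/80)·f/(1−f) ≈ 2.275 mcg/mL.
Regimen B: f = (1/2)^(15/9) ≈ 0.3150; Cmin,ss = (625/80)·f/(1−f) ≈ 3.593 mcg/mL.
Difference ≈ 2.275 − 3.593 ≈ -1.318 mcg/mL.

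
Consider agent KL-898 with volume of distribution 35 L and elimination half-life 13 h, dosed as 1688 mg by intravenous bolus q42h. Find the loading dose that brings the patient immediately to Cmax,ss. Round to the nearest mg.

f = (1/2)^(42/13) ≈ 0.106523; accumulation ratio R = 1/(1−f) ≈ 1.11922.
Loading dose to hit Cmax,ss on first dose: D_load = D_maint·R ≈ 1688 × 1.11922 ≈ 1889.24 mg.

1889 mg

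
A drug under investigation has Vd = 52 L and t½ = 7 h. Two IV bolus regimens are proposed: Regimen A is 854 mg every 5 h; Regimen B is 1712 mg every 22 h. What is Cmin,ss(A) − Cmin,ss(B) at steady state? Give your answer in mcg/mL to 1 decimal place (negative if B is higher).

Regimen A: f = (1/2)^(5/7) ≈ 0.6095; Cmin,ss = (854/52)·f/(1−f) ≈ 25.633 mcg/mL.
Regimen B: f = (1/2)^(22/7) ≈ 0.1132; Cmin,ss = (1712/52)·f/(1−f) ≈ 4.203 mcg/mL.
Difference ≈ 25.633 − 4.203 ≈ 21.430 mcg/mL.

21.4 mcg/mL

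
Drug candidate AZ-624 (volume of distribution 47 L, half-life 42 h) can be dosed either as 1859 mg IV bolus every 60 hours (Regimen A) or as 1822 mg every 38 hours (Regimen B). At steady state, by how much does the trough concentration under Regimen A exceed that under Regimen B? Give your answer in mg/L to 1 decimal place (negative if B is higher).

Regimen A: f = (1/2)^(60/42) ≈ 0.3715; Cmin,ss = (1859/47)·f/(1−f) ≈ 23.379 mg/L.
Regimen B: f = (1/2)^(38/42) ≈ 0.5341; Cmin,ss = (1822/47)·f/(1−f) ≈ 44.441 mg/L.
Difference ≈ 23.379 − 44.441 ≈ -21.062 mg/L.

-21.1 mg/L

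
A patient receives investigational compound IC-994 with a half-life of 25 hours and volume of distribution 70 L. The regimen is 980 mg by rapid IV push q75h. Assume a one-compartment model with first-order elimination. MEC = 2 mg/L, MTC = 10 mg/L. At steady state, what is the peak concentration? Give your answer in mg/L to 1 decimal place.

The dosing interval is 3 half-lives, so f = 2^(−3) = 0.125.
Accumulation ratio R = 1/(1 − f) = 1/0.875 = 8/7.
Single-dose peak C₀ = D/Vd = 980/70 = 14 mg/L.
Steady-state peak Cmax,ss = C₀·R = 14 × 8/7 ≈ 16.000 mg/L.
Peak 16.0 mg/L vs MTC 10 mg/L: exceeds toxic threshold.

16.0 mg/L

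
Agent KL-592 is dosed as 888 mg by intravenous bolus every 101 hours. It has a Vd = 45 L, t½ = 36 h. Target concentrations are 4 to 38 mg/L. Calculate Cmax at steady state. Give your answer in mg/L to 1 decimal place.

23.0 mg/L

Over one 101-h interval, 101/36 ≈ 2.8056 half-lives elapse, leaving f ≈ 0.1430 of each dose.
At steady state, accumulation factor R = 1/(1 − e^(−kτ)) ≈ 1.1669.
Each bolus raises the concentration by D/Vd = 888/45 ≈ 19.733 mg/L.
Steady-state peak Cmax,ss = C₀·R ≈ 19.733 × 1.1669 ≈ 23.026 mg/L.
Peak 23.0 mg/L vs MTC 38 mg/L: below toxic threshold.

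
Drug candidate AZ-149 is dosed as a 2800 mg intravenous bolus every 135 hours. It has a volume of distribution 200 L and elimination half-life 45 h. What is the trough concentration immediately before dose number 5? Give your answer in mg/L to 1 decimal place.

f = (1/2)^(τ/t½) = (1/2)^(135/45) ≈ 0.1250.
C₀ = D/Vd = 2800/200 ≈ 14.000 mg/L.
Before the 5th dose, 4 doses have been given. Superposition: Cmin = C₀·(f + f² + … + f^4).
≈ 14.000 × (0.1250 + 0.0156 + 0.0020 + 0.0002) ≈ 14.000 × 0.1428 ≈ 1.999 mg/L.

2.0 mg/L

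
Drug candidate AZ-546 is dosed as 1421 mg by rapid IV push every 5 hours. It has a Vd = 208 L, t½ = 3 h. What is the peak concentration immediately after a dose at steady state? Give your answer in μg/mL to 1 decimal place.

10.0 μg/mL

Over one 5-h interval, 5/3 ≈ 1.6667 half-lives elapse, leaving f ≈ 0.3150 of each dose.
At steady state, accumulation factor R = 1/(1 − e^(−kτ)) ≈ 1.4599.
Single-dose peak C₀ = D/Vd = 1421/208 ≈ 6.832 μg/mL.
Cmax,ss = C₀/(1 − f) ≈ 6.832/0.6850 ≈ 9.974 μg/mL.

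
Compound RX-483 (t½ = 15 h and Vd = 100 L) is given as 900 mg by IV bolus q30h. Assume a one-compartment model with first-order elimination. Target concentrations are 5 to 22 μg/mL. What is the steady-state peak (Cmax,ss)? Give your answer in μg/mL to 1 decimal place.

12.0 μg/mL

τ = 30 h = 2 half-lives, so f = (1/2)^2 = 0.25.
Accumulation ratio R = 1/(1 − f) = 1/0.75 = 4/3.
Single-dose peak C₀ = D/Vd = 900/100 = 9 μg/mL.
Steady-state peak Cmax,ss = C₀·R = 9 × 4/3 ≈ 12.000 μg/mL.
Peak 12.0 μg/mL vs MTC 22 μg/mL: below toxic threshold.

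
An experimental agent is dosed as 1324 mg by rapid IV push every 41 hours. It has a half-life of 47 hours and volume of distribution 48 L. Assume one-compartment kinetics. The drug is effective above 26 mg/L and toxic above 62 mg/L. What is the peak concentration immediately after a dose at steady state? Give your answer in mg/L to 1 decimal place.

k = ln2/t½ = ln2/47 ≈ 0.014748 h⁻¹; fraction remaining f = e^(−kτ) = e^(−0.014748×41) ≈ 0.5463.
Accumulation ratio R = 1/(1 − f) ≈ 1/0.4537 ≈ 2.2041.
Single-dose peak C₀ = D/Vd = 1324/48 ≈ 27.583 mg/L.
Cmax,ss = C₀/(1 − f) ≈ 27.583/0.4537 ≈ 60.796 mg/L.
Peak 60.8 mg/L vs MTC 62 mg/L: below toxic threshold.

60.8 mg/L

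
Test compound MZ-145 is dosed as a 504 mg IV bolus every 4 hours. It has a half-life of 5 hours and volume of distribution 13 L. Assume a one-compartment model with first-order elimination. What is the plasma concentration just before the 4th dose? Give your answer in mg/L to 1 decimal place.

42.4 mg/L

f = (1/2)^(τ/t½) = (1/2)^(4/5) ≈ 0.5743.
C₀ = D/Vd = 504/13 ≈ 38.769 mg/L.
Before the 4th dose, 3 doses have been given. Superposition: Cmin = C₀·(f + f² + … + f^3).
≈ 38.769 × (0.5743 + 0.3298 + 0.1894) ≈ 38.769 × 1.0935 ≈ 42.394 mg/L.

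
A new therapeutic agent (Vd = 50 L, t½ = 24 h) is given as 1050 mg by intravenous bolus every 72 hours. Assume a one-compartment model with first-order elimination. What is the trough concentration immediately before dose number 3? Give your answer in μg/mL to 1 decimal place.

f = (1/2)^(τ/t½) = (1/2)^(72/24) ≈ 0.1250.
C₀ = D/Vd = 1050/50 ≈ 21.000 μg/mL.
Before the 3rd dose, 2 doses have been given. Superposition: Cmin = C₀·(f + f²).
≈ 21.000 × (0.1250 + 0.0156) ≈ 21.000 × 0.1406 ≈ 2.953 μg/mL.

3.0 μg/mL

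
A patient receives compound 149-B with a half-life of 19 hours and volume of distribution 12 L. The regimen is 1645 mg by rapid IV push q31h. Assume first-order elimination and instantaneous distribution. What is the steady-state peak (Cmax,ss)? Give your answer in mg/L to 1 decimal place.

Over one 31-h interval, 31/19 ≈ 1.6316 half-lives elapse, leaving f ≈ 0.3227 of each dose.
At steady state, accumulation factor R = 1/(1 − e^(−kτ)) ≈ 1.4765.
Single-dose peak C₀ = D/Vd = 1645/12 ≈ 137.083 mg/L.
Steady-state peak Cmax,ss = C₀·R ≈ 137.083 × 1.4765 ≈ 202.403 mg/L.

202.4 mg/L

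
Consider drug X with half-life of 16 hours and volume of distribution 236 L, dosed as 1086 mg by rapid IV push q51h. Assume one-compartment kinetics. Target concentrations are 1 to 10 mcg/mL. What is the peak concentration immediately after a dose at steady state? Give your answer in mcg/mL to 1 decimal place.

τ/t½ = 51/16 ≈ 3.1875, so fraction remaining f = (1/2)^(51/16) ≈ 0.1098.
Accumulation ratio R = 1/(1 − f) ≈ 1/0.8902 ≈ 1.1233.
Single-dose peak C₀ = D/Vd = 1086/236 ≈ 4.602 mcg/mL.
Steady-state peak Cmax,ss = C₀·R ≈ 4.602 × 1.1233 ≈ 5.169 mcg/mL.
Peak 5.2 mcg/mL vs MTC 10 mcg/mL: below toxic threshold.

5.2 mcg/mL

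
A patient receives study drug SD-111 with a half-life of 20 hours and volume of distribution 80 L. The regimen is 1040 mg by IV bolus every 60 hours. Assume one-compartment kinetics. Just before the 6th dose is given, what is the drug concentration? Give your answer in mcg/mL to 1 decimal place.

1.9 mcg/mL

f = (1/2)^(τ/t½) = (1/2)^(60/20) ≈ 0.1250.
C₀ = D/Vd = 1040/80 ≈ 13.000 mcg/mL.
Before the 6th dose, 5 doses have been given. Superposition: Cmin = C₀·(f + f² + … + f^5).
≈ 13.000 × (0.1250 + 0.0156 + 0.0020 + 0.0002 + 0.0000) ≈ 13.000 × 0.1428 ≈ 1.856 mcg/mL.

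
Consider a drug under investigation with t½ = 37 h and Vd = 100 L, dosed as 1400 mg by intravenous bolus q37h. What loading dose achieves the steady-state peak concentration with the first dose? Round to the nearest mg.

2800 mg

f = (1/2)^(37/37) ≈ 0.500000; accumulation ratio R = 1/(1−f) ≈ 2.00000.
Loading dose to hit Cmax,ss on first dose: D_load = D_maint·R ≈ 1400 × 2.00000 ≈ 2800.00 mg.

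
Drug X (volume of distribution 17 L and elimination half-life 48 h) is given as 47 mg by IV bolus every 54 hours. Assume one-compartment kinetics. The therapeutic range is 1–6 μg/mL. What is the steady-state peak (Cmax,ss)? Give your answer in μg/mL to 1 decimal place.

5.1 μg/mL

τ/t½ = 54/48 ≈ 1.125, so fraction remaining f = (1/2)^(54/48) ≈ 0.4585.
At steady state, accumulation factor R = 1/(1 − e^(−kτ)) ≈ 1.8467.
Single-dose peak C₀ = D/Vd = 47/17 ≈ 2.765 μg/mL.
Steady-state peak Cmax,ss = C₀·R ≈ 2.765 × 1.8467 ≈ 5.106 μg/mL.
Peak 5.1 μg/mL vs MTC 6 μg/mL: below toxic threshold.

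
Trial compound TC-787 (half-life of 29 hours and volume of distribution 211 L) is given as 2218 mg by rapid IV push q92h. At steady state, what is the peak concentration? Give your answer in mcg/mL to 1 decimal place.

11.8 mcg/mL

Over one 92-h interval, 92/29 ≈ 3.1724 half-lives elapse, leaving f ≈ 0.1109 of each dose.
At steady state, accumulation factor R = 1/(1 − e^(−kτ)) ≈ 1.1247.
Each bolus raises the concentration by D/Vd = 2218/211 ≈ 10.512 mcg/mL.
Steady-state peak Cmax,ss = C₀·R ≈ 10.512 × 1.1247 ≈ 11.823 mcg/mL.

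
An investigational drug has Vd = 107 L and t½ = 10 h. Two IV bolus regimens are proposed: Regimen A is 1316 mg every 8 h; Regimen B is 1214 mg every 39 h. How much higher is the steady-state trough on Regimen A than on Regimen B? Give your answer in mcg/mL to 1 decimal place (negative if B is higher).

15.8 mcg/mL

Regimen A: f = (1/2)^(8/10) ≈ 0.5743; Cmin,ss = (1316/107)·f/(1−f) ≈ 16.592 mcg/mL.
Regimen B: f = (1/2)^(39/10) ≈ 0.0670; Cmin,ss = (1214/107)·f/(1−f) ≈ 0.815 mcg/mL.
Difference ≈ 16.592 − 0.815 ≈ 15.777 mcg/mL.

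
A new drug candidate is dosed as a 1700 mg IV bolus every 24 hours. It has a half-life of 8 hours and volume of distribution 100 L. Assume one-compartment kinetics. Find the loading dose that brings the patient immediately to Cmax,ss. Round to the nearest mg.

1943 mg

f = (1/2)^(24/8) ≈ 0.125000; accumulation ratio R = 1/(1−f) ≈ 1.14286.
Loading dose to hit Cmax,ss on first dose: D_load = D_maint·R ≈ 1700 × 1.14286 ≈ 1942.86 mg.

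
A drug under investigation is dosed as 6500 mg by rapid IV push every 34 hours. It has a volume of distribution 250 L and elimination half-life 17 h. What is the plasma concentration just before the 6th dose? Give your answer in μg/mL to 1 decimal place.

f = (1/2)^(τ/t½) = (1/2)^(34/17) ≈ 0.2500.
C₀ = D/Vd = 6500/250 ≈ 26.000 μg/mL.
Before the 6th dose, 5 doses have been given. Superposition: Cmin = C₀·(f + f² + … + f^5).
≈ 26.000 × (0.2500 + 0.0625 + 0.0156 + 0.0039 + 0.0010) ≈ 26.000 × 0.3330 ≈ 8.658 μg/mL.

8.7 μg/mL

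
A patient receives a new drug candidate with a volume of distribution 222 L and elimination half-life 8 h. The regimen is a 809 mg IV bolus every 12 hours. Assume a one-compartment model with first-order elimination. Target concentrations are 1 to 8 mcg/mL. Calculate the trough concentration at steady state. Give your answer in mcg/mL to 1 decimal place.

τ/t½ = 12/8 ≈ 1.5, so fraction remaining f = (1/2)^(12/8) ≈ 0.3536.
At steady state, accumulation factor R = 1/(1 − e^(−kτ)) ≈ 1.5470.
Single-dose peak C₀ = D/Vd = 809/222 ≈ 3.644 mcg/mL.
Steady-state peak Cmax,ss = C₀·R ≈ 3.644 × 1.5470 ≈ 5.637 mcg/mL.
Steady-state trough Cmin,ss = Cmax,ss·f ≈ 5.637 × 0.3536 ≈ 1.993 mcg/mL.
Trough 2.0 mcg/mL vs MEC 1 mcg/mL: adequate.

2.0 mcg/mL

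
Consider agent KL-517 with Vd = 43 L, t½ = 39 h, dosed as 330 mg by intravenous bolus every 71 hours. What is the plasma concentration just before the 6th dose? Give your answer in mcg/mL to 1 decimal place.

f = (1/2)^(τ/t½) = (1/2)^(71/39) ≈ 0.2831.
C₀ = D/Vd = 330/43 ≈ 7.674 mcg/mL.
Before the 6th dose, 5 doses have been given. Superposition: Cmin = C₀·(f + f² + … + f^5).
≈ 7.674 × (0.2831 + 0.0801 + 0.0227 + 0.0064 + 0.0018) ≈ 7.674 × 0.3941 ≈ 3.024 mcg/mL.

3.0 mcg/mL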